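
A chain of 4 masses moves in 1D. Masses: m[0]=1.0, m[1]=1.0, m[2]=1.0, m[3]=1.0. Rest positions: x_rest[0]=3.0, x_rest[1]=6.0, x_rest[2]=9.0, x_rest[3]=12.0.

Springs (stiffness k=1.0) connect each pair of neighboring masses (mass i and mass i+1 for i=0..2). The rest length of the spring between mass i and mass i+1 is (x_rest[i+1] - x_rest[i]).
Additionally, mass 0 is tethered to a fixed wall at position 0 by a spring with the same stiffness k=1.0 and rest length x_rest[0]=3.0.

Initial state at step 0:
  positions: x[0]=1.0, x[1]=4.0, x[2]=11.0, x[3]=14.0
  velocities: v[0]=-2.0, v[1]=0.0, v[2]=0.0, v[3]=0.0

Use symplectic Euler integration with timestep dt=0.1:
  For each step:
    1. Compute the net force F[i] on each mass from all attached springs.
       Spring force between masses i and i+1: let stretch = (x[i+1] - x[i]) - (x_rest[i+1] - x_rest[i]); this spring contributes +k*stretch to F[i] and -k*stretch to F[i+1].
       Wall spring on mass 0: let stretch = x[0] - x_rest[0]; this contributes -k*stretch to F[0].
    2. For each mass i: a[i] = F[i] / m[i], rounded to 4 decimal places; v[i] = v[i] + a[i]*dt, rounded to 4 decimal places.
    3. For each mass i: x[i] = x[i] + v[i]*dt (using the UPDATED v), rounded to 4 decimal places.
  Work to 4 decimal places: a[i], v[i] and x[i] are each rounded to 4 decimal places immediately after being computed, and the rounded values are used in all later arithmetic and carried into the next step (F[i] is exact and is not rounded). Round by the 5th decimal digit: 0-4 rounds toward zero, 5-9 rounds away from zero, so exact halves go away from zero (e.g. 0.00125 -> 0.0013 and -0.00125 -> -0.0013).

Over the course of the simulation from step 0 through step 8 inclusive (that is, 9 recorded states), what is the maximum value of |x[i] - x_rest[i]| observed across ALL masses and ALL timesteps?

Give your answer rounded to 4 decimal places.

Step 0: x=[1.0000 4.0000 11.0000 14.0000] v=[-2.0000 0.0000 0.0000 0.0000]
Step 1: x=[0.8200 4.0400 10.9600 14.0000] v=[-1.8000 0.4000 -0.4000 0.0000]
Step 2: x=[0.6640 4.1170 10.8812 13.9996] v=[-1.5600 0.7700 -0.7880 -0.0040]
Step 3: x=[0.5359 4.2271 10.7659 13.9980] v=[-1.2811 1.1011 -1.1526 -0.0158]
Step 4: x=[0.4393 4.3657 10.6176 13.9941] v=[-0.9656 1.3859 -1.4833 -0.0390]
Step 5: x=[0.3776 4.5276 10.4405 13.9864] v=[-0.6169 1.6185 -1.7708 -0.0767]
Step 6: x=[0.3536 4.7071 10.2398 13.9733] v=[-0.2397 1.7948 -2.0075 -0.1313]
Step 7: x=[0.3696 4.8984 10.0211 13.9528] v=[0.1603 1.9127 -2.1874 -0.2047]
Step 8: x=[0.4272 5.0956 9.7905 13.9230] v=[0.5762 1.9721 -2.3065 -0.2979]
Max displacement = 2.6464

Answer: 2.6464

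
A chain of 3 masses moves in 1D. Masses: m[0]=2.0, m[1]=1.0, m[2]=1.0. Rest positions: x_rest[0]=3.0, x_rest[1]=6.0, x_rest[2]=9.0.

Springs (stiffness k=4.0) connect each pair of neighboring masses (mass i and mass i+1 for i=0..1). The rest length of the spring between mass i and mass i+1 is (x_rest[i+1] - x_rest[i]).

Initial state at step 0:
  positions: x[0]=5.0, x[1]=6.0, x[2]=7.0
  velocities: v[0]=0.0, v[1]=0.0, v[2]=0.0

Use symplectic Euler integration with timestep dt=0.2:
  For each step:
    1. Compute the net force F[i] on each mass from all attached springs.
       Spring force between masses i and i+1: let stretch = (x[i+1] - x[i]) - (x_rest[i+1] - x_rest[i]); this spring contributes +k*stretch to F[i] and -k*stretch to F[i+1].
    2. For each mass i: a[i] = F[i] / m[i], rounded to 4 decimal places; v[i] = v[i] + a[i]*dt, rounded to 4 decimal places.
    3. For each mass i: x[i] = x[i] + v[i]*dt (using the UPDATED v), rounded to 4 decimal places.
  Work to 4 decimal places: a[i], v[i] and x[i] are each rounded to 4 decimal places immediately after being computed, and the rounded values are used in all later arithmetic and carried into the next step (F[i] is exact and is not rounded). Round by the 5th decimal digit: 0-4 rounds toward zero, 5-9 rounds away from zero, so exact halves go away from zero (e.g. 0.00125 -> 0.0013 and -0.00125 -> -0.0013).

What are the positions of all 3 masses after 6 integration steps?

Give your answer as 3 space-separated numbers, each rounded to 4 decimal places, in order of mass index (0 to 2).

Step 0: x=[5.0000 6.0000 7.0000] v=[0.0000 0.0000 0.0000]
Step 1: x=[4.8400 6.0000 7.3200] v=[-0.8000 0.0000 1.6000]
Step 2: x=[4.5328 6.0256 7.9088] v=[-1.5360 0.1280 2.9440]
Step 3: x=[4.1050 6.1137 8.6763] v=[-2.1389 0.4403 3.8374]
Step 4: x=[3.5979 6.2904 9.5138] v=[-2.5354 0.8834 4.1873]
Step 5: x=[3.0662 6.5520 10.3155] v=[-2.6584 1.3081 4.0086]
Step 6: x=[2.5734 6.8581 10.9951] v=[-2.4641 1.5303 3.3978]

Answer: 2.5734 6.8581 10.9951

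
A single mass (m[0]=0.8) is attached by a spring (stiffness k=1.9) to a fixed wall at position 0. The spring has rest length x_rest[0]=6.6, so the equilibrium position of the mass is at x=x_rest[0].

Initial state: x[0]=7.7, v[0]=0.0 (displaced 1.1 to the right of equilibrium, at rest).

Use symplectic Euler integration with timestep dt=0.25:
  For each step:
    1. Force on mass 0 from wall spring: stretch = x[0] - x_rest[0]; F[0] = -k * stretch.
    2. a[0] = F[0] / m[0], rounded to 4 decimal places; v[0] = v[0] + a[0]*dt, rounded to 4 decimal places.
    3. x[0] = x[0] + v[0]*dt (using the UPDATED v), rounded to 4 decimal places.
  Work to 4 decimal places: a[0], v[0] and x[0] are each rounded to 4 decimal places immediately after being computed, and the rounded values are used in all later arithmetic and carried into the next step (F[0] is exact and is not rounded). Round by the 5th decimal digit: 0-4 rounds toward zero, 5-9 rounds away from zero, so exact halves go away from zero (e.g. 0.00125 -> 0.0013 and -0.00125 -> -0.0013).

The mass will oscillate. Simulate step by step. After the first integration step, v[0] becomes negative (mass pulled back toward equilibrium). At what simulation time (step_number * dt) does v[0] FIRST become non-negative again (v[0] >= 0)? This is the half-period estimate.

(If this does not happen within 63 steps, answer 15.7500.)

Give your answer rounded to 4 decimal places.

Step 0: x=[7.7000] v=[0.0000]
Step 1: x=[7.5367] v=[-0.6531]
Step 2: x=[7.2344] v=[-1.2093]
Step 3: x=[6.8379] v=[-1.5860]
Step 4: x=[6.4061] v=[-1.7273]
Step 5: x=[6.0031] v=[-1.6122]
Step 6: x=[5.6887] v=[-1.2578]
Step 7: x=[5.5095] v=[-0.7167]
Step 8: x=[5.4922] v=[-0.0692]
Step 9: x=[5.6394] v=[0.5886]
First v>=0 after going negative at step 9, time=2.2500

Answer: 2.2500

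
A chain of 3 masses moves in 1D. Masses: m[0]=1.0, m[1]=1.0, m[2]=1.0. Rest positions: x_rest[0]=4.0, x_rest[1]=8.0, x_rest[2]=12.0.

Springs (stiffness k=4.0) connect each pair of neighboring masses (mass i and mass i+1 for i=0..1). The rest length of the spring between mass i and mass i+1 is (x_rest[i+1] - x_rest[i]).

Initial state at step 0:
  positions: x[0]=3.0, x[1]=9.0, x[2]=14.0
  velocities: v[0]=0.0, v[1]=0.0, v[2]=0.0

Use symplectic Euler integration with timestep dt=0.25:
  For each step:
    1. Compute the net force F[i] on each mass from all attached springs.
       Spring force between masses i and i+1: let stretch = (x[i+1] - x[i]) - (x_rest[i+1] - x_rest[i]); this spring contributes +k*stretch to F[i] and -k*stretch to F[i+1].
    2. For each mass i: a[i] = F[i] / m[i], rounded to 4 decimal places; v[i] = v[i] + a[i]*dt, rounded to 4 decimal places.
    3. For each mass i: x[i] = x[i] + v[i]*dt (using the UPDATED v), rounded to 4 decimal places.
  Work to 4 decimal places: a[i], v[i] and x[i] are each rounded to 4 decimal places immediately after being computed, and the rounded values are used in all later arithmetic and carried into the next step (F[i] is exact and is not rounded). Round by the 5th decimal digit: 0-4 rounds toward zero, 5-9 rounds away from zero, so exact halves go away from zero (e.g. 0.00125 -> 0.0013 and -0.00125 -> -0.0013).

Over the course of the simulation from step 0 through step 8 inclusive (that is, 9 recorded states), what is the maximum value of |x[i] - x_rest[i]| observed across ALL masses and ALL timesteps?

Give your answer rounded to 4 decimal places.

Step 0: x=[3.0000 9.0000 14.0000] v=[0.0000 0.0000 0.0000]
Step 1: x=[3.5000 8.7500 13.7500] v=[2.0000 -1.0000 -1.0000]
Step 2: x=[4.3125 8.4375 13.2500] v=[3.2500 -1.2500 -2.0000]
Step 3: x=[5.1563 8.2969 12.5469] v=[3.3750 -0.5625 -2.8125]
Step 4: x=[5.7852 8.4336 11.7813] v=[2.5156 0.5469 -3.0625]
Step 5: x=[6.0762 8.7452 11.1788] v=[1.1640 1.2462 -2.4102]
Step 6: x=[6.0345 8.9979 10.9679] v=[-0.1670 1.0108 -0.8438]
Step 7: x=[5.7336 9.0023 11.2645] v=[-1.2036 0.0174 1.1862]
Step 8: x=[5.2499 8.7550 11.9955] v=[-1.9349 -0.9891 2.9240]
Max displacement = 2.0762

Answer: 2.0762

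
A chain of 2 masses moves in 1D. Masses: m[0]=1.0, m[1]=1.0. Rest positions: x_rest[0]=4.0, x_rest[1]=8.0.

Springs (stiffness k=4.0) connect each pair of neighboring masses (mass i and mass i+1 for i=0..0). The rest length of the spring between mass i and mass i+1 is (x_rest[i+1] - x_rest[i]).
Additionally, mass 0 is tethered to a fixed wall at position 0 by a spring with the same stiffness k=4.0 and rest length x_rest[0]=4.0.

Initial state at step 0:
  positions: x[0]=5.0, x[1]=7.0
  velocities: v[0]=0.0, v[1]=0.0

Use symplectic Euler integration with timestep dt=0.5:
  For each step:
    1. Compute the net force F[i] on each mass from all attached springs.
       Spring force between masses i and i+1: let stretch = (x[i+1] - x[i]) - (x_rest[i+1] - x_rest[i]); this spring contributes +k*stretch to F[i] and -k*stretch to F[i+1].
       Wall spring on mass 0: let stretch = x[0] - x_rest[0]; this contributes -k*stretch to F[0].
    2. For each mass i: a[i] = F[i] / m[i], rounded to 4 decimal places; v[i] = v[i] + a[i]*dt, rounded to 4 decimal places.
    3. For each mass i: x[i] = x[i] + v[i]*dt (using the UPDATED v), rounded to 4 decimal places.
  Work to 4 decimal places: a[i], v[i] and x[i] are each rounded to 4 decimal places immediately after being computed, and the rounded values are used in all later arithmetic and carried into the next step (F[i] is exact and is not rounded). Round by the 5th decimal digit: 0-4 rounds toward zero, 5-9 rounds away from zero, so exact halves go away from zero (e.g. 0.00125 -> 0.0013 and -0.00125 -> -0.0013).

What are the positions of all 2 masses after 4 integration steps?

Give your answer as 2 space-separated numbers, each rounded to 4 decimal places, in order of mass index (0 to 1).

Answer: 3.0000 9.0000

Derivation:
Step 0: x=[5.0000 7.0000] v=[0.0000 0.0000]
Step 1: x=[2.0000 9.0000] v=[-6.0000 4.0000]
Step 2: x=[4.0000 8.0000] v=[4.0000 -2.0000]
Step 3: x=[6.0000 7.0000] v=[4.0000 -2.0000]
Step 4: x=[3.0000 9.0000] v=[-6.0000 4.0000]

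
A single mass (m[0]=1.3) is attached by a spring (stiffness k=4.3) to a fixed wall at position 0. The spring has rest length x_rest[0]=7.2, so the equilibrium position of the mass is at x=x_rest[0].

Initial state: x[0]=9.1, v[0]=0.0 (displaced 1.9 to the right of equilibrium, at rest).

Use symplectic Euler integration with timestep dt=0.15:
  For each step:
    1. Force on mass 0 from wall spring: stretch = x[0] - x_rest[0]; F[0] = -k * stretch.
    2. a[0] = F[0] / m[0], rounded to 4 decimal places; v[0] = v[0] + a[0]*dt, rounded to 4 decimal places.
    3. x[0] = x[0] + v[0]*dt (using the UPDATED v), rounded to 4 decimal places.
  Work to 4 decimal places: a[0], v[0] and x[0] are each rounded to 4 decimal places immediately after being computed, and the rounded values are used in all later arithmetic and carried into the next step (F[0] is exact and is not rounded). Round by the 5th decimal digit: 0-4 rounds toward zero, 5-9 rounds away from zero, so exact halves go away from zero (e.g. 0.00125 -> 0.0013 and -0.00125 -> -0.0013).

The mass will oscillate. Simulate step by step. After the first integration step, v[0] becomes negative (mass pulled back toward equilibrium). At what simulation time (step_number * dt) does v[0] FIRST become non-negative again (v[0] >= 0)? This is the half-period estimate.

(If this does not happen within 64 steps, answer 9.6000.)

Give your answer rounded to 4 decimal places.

Step 0: x=[9.1000] v=[0.0000]
Step 1: x=[8.9586] v=[-0.9427]
Step 2: x=[8.6863] v=[-1.8152]
Step 3: x=[8.3034] v=[-2.5526]
Step 4: x=[7.8384] v=[-3.1001]
Step 5: x=[7.3259] v=[-3.4168]
Step 6: x=[6.8040] v=[-3.4793]
Step 7: x=[6.3116] v=[-3.2828]
Step 8: x=[5.8853] v=[-2.8420]
Step 9: x=[5.5568] v=[-2.1897]
Step 10: x=[5.3506] v=[-1.3744]
Step 11: x=[5.2821] v=[-0.4568]
Step 12: x=[5.3563] v=[0.4948]
First v>=0 after going negative at step 12, time=1.8000

Answer: 1.8000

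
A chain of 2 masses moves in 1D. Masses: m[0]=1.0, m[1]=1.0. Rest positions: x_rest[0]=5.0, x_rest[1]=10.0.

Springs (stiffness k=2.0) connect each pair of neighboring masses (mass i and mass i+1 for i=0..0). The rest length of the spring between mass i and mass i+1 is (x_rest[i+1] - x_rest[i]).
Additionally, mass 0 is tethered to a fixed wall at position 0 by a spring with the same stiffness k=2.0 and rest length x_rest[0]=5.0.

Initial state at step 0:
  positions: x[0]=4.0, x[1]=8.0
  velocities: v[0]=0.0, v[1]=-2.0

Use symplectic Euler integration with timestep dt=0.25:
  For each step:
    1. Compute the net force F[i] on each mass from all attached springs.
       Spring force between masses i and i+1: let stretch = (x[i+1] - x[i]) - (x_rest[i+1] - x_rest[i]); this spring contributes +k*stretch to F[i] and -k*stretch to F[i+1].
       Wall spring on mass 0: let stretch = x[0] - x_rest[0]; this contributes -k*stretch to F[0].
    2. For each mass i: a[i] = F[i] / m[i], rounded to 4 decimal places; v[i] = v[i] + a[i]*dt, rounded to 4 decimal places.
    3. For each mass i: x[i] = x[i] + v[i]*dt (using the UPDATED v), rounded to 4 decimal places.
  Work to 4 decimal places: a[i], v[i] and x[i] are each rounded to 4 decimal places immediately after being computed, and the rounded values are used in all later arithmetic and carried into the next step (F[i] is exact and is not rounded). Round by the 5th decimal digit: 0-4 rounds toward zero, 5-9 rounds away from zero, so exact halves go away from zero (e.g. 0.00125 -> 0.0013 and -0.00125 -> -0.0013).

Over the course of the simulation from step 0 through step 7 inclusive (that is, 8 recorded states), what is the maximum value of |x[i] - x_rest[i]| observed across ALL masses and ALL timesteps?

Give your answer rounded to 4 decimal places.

Step 0: x=[4.0000 8.0000] v=[0.0000 -2.0000]
Step 1: x=[4.0000 7.6250] v=[0.0000 -1.5000]
Step 2: x=[3.9531 7.4219] v=[-0.1875 -0.8125]
Step 3: x=[3.8457 7.4102] v=[-0.4297 -0.0469]
Step 4: x=[3.7031 7.5779] v=[-0.5703 0.6709]
Step 5: x=[3.5820 7.8863] v=[-0.4845 1.2335]
Step 6: x=[3.5512 8.2817] v=[-0.1234 1.5814]
Step 7: x=[3.6678 8.7108] v=[0.4663 1.7162]
Max displacement = 2.5898

Answer: 2.5898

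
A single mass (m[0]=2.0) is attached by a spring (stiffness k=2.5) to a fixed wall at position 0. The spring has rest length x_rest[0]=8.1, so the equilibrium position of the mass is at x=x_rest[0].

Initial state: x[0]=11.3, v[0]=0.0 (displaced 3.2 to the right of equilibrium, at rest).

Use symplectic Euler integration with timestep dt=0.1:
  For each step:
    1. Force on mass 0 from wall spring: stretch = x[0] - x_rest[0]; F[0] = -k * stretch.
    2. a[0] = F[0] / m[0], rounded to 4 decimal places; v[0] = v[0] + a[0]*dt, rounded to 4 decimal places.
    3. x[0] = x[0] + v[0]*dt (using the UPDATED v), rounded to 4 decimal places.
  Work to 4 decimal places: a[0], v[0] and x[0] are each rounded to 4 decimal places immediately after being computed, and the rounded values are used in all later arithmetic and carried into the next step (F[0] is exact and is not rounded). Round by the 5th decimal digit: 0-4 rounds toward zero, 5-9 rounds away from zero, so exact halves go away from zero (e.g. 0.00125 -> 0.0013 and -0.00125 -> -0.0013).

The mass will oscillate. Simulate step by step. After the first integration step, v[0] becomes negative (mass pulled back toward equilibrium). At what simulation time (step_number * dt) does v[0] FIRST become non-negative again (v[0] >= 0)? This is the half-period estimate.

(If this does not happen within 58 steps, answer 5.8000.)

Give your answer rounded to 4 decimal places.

Answer: 2.9000

Derivation:
Step 0: x=[11.3000] v=[0.0000]
Step 1: x=[11.2600] v=[-0.4000]
Step 2: x=[11.1805] v=[-0.7950]
Step 3: x=[11.0625] v=[-1.1801]
Step 4: x=[10.9075] v=[-1.5504]
Step 5: x=[10.7174] v=[-1.9013]
Step 6: x=[10.4946] v=[-2.2285]
Step 7: x=[10.2418] v=[-2.5278]
Step 8: x=[9.9623] v=[-2.7955]
Step 9: x=[9.6595] v=[-3.0283]
Step 10: x=[9.3372] v=[-3.2232]
Step 11: x=[8.9994] v=[-3.3779]
Step 12: x=[8.6504] v=[-3.4903]
Step 13: x=[8.2945] v=[-3.5591]
Step 14: x=[7.9362] v=[-3.5834]
Step 15: x=[7.5799] v=[-3.5629]
Step 16: x=[7.2301] v=[-3.4979]
Step 17: x=[6.8912] v=[-3.3892]
Step 18: x=[6.5674] v=[-3.2381]
Step 19: x=[6.2628] v=[-3.0465]
Step 20: x=[5.9811] v=[-2.8169]
Step 21: x=[5.7259] v=[-2.5520]
Step 22: x=[5.5004] v=[-2.2552]
Step 23: x=[5.3074] v=[-1.9303]
Step 24: x=[5.1493] v=[-1.5812]
Step 25: x=[5.0281] v=[-1.2124]
Step 26: x=[4.9453] v=[-0.8284]
Step 27: x=[4.9019] v=[-0.4341]
Step 28: x=[4.8985] v=[-0.0343]
Step 29: x=[4.9351] v=[0.3659]
First v>=0 after going negative at step 29, time=2.9000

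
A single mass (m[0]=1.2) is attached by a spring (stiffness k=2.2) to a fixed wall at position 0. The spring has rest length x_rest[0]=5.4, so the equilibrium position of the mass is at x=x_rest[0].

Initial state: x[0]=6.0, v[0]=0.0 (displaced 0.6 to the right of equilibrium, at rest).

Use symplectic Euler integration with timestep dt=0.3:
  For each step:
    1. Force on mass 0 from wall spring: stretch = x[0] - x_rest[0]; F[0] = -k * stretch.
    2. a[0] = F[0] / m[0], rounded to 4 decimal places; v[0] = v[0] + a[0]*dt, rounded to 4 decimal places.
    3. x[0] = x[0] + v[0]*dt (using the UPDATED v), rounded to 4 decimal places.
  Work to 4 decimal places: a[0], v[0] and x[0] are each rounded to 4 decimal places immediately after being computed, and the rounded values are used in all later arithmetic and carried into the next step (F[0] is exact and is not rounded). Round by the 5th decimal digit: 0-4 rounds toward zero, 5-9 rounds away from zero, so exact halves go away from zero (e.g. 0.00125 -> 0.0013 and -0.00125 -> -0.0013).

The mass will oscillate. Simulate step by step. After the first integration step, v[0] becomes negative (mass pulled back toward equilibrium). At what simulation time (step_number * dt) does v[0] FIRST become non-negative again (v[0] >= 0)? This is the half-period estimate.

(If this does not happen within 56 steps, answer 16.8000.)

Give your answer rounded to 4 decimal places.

Answer: 2.4000

Derivation:
Step 0: x=[6.0000] v=[0.0000]
Step 1: x=[5.9010] v=[-0.3300]
Step 2: x=[5.7193] v=[-0.6056]
Step 3: x=[5.4849] v=[-0.7812]
Step 4: x=[5.2365] v=[-0.8279]
Step 5: x=[5.0151] v=[-0.7380]
Step 6: x=[4.8572] v=[-0.5263]
Step 7: x=[4.7889] v=[-0.2278]
Step 8: x=[4.8214] v=[0.1083]
First v>=0 after going negative at step 8, time=2.4000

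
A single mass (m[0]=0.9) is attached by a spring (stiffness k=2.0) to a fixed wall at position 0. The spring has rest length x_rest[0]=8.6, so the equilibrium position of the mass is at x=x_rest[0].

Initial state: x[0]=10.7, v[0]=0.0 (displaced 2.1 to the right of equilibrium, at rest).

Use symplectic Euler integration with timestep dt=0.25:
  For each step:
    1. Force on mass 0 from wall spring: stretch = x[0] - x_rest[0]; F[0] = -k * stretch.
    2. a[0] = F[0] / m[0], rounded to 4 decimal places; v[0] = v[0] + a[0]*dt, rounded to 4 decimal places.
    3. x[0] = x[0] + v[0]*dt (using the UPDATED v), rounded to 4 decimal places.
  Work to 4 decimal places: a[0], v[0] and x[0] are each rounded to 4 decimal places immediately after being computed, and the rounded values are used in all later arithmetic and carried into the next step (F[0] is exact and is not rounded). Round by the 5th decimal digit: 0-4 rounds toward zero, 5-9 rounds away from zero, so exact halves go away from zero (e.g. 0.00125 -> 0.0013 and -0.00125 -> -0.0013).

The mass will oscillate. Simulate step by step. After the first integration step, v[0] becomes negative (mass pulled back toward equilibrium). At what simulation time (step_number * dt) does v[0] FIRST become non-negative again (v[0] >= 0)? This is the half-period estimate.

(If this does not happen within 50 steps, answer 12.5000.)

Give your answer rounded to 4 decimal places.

Answer: 2.2500

Derivation:
Step 0: x=[10.7000] v=[0.0000]
Step 1: x=[10.4083] v=[-1.1667]
Step 2: x=[9.8655] v=[-2.1713]
Step 3: x=[9.1469] v=[-2.8744]
Step 4: x=[8.3524] v=[-3.1782]
Step 5: x=[7.5922] v=[-3.0407]
Step 6: x=[6.9720] v=[-2.4808]
Step 7: x=[6.5779] v=[-1.5764]
Step 8: x=[6.4647] v=[-0.4530]
Step 9: x=[6.6480] v=[0.7333]
First v>=0 after going negative at step 9, time=2.2500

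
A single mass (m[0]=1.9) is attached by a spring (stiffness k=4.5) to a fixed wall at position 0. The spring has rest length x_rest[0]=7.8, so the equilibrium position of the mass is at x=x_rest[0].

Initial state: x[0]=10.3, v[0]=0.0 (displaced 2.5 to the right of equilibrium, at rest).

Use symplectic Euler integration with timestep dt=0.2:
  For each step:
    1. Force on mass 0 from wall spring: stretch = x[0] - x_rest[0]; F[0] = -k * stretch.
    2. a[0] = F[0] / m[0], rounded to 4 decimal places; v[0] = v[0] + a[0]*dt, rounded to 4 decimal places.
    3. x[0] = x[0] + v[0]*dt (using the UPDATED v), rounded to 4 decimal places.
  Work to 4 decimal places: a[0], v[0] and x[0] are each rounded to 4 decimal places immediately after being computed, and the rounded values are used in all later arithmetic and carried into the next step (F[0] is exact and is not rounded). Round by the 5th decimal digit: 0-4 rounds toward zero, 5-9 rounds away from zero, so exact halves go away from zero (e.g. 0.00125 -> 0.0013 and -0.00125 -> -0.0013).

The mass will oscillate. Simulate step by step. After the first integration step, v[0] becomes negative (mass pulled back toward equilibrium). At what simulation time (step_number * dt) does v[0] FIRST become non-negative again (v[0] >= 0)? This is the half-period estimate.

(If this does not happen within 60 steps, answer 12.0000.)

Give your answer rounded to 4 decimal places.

Step 0: x=[10.3000] v=[0.0000]
Step 1: x=[10.0632] v=[-1.1842]
Step 2: x=[9.6120] v=[-2.2562]
Step 3: x=[8.9891] v=[-3.1145]
Step 4: x=[8.2535] v=[-3.6778]
Step 5: x=[7.4750] v=[-3.8926]
Step 6: x=[6.7273] v=[-3.7387]
Step 7: x=[6.0812] v=[-3.2306]
Step 8: x=[5.5979] v=[-2.4164]
Step 9: x=[5.3232] v=[-1.3733]
Step 10: x=[5.2832] v=[-0.2001]
Step 11: x=[5.4816] v=[0.9921]
First v>=0 after going negative at step 11, time=2.2000

Answer: 2.2000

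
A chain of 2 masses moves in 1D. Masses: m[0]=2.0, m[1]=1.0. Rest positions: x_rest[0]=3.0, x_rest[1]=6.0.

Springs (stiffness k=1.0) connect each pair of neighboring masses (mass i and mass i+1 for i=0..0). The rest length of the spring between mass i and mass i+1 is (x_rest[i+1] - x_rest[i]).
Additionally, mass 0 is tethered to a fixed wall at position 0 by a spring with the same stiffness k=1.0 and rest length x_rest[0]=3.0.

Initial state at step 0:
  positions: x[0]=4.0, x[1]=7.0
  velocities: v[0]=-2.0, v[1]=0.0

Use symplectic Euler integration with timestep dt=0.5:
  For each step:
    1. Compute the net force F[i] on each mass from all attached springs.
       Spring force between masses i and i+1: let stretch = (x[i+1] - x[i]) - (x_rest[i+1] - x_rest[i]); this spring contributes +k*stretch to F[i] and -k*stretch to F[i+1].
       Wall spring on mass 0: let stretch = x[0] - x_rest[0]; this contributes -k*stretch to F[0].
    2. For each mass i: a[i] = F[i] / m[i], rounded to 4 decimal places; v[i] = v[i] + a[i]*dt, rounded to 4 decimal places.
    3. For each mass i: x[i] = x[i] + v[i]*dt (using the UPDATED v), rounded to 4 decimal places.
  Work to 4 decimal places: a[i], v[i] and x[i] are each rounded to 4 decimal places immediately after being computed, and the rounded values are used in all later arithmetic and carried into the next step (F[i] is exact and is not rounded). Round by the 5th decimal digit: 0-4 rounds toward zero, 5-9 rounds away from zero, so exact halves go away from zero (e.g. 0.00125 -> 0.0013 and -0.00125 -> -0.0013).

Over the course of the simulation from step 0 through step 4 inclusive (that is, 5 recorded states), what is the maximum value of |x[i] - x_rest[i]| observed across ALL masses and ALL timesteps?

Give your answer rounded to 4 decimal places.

Answer: 1.8818

Derivation:
Step 0: x=[4.0000 7.0000] v=[-2.0000 0.0000]
Step 1: x=[2.8750 7.0000] v=[-2.2500 0.0000]
Step 2: x=[1.9063 6.7188] v=[-1.9375 -0.5625]
Step 3: x=[1.3008 5.9844] v=[-1.2110 -1.4688]
Step 4: x=[1.1182 4.8291] v=[-0.3653 -2.3106]
Max displacement = 1.8818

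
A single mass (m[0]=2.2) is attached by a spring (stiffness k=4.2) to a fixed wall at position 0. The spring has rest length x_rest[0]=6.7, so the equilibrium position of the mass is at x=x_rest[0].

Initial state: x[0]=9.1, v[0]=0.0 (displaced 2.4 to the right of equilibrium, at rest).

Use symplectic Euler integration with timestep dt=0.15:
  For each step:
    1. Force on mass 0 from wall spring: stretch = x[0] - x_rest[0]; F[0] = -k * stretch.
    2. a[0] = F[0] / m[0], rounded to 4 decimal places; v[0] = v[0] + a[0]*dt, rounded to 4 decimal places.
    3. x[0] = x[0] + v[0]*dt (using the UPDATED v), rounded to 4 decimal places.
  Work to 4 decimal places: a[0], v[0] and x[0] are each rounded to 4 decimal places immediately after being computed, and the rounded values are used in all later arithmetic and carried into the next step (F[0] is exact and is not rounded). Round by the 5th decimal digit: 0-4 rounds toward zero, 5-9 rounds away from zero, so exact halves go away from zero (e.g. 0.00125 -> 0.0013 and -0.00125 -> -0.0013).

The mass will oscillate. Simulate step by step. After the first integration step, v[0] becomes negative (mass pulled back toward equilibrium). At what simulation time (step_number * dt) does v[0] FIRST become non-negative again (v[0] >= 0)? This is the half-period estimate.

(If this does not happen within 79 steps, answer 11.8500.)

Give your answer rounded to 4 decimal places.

Answer: 2.4000

Derivation:
Step 0: x=[9.1000] v=[0.0000]
Step 1: x=[8.9969] v=[-0.6873]
Step 2: x=[8.7951] v=[-1.3451]
Step 3: x=[8.5033] v=[-1.9451]
Step 4: x=[8.1341] v=[-2.4615]
Step 5: x=[7.7033] v=[-2.8722]
Step 6: x=[7.2294] v=[-3.1595]
Step 7: x=[6.7327] v=[-3.3111]
Step 8: x=[6.2346] v=[-3.3205]
Step 9: x=[5.7565] v=[-3.1872]
Step 10: x=[5.3190] v=[-2.9170]
Step 11: x=[4.9408] v=[-2.5215]
Step 12: x=[4.6381] v=[-2.0177]
Step 13: x=[4.4240] v=[-1.4272]
Step 14: x=[4.3077] v=[-0.7754]
Step 15: x=[4.2942] v=[-0.0903]
Step 16: x=[4.3840] v=[0.5986]
First v>=0 after going negative at step 16, time=2.4000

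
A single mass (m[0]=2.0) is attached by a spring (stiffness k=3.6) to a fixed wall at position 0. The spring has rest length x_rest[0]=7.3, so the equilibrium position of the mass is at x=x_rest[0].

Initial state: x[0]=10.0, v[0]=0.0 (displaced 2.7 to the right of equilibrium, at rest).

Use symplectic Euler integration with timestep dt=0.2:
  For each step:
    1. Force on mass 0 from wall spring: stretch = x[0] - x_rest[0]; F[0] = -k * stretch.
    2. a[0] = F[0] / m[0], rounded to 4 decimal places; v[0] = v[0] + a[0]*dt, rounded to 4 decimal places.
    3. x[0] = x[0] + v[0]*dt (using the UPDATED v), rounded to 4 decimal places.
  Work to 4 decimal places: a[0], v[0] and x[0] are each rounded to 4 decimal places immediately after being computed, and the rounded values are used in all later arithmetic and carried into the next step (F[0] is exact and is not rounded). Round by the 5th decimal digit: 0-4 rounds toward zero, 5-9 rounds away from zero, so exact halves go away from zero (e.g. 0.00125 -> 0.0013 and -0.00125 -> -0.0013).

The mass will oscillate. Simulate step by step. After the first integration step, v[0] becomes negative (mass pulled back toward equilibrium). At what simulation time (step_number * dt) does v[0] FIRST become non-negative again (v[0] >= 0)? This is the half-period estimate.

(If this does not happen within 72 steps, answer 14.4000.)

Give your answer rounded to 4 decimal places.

Step 0: x=[10.0000] v=[0.0000]
Step 1: x=[9.8056] v=[-0.9720]
Step 2: x=[9.4308] v=[-1.8740]
Step 3: x=[8.9026] v=[-2.6411]
Step 4: x=[8.2590] v=[-3.2180]
Step 5: x=[7.5464] v=[-3.5632]
Step 6: x=[6.8160] v=[-3.6519]
Step 7: x=[6.1205] v=[-3.4777]
Step 8: x=[5.5099] v=[-3.0531]
Step 9: x=[5.0282] v=[-2.4087]
Step 10: x=[4.7100] v=[-1.5909]
Step 11: x=[4.5783] v=[-0.6585]
Step 12: x=[4.6426] v=[0.3213]
First v>=0 after going negative at step 12, time=2.4000

Answer: 2.4000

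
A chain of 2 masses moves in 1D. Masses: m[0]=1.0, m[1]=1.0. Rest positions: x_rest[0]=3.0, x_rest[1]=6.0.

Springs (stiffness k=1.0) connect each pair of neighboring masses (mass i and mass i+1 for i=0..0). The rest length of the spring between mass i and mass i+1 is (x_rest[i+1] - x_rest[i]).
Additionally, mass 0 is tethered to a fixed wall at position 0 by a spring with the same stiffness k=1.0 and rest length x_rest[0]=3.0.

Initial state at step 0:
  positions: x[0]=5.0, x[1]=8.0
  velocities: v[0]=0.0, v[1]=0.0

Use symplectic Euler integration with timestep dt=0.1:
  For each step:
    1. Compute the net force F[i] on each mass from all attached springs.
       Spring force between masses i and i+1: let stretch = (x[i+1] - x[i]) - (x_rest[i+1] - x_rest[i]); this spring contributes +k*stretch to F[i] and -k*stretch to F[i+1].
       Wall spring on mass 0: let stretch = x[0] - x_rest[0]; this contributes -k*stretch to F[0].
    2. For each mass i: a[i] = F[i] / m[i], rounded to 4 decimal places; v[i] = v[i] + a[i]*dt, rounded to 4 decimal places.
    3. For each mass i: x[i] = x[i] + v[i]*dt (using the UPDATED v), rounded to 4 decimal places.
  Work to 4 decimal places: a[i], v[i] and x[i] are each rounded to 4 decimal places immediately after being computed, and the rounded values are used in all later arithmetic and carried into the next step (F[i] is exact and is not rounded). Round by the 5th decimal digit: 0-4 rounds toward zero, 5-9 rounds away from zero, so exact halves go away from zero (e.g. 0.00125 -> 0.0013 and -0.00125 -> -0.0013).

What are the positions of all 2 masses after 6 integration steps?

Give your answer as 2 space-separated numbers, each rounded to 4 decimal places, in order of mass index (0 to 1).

Step 0: x=[5.0000 8.0000] v=[0.0000 0.0000]
Step 1: x=[4.9800 8.0000] v=[-0.2000 0.0000]
Step 2: x=[4.9404 7.9998] v=[-0.3960 -0.0020]
Step 3: x=[4.8820 7.9990] v=[-0.5841 -0.0079]
Step 4: x=[4.8059 7.9970] v=[-0.7606 -0.0196]
Step 5: x=[4.7137 7.9931] v=[-0.9221 -0.0387]
Step 6: x=[4.6072 7.9864] v=[-1.0655 -0.0666]

Answer: 4.6072 7.9864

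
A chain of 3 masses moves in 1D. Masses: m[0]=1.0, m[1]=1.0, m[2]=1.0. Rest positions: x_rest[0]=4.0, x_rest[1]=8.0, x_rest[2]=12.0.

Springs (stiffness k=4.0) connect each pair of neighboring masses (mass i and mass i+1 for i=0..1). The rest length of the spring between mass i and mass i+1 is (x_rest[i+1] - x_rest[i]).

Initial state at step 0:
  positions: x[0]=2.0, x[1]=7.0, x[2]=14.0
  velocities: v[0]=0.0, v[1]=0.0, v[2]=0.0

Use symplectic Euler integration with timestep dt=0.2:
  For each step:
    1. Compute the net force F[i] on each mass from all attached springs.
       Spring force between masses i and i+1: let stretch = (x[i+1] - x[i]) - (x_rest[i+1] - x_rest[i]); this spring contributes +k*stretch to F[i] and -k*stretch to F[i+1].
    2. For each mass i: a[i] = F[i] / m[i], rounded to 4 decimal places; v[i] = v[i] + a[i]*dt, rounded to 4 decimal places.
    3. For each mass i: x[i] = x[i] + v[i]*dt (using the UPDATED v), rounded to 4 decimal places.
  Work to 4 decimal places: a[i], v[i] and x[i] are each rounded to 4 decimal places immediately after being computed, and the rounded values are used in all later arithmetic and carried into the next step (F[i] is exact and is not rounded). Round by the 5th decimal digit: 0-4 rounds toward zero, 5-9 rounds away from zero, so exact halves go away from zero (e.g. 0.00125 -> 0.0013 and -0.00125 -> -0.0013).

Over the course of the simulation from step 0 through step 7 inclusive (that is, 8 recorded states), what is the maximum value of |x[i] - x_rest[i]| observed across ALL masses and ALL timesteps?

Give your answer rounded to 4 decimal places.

Answer: 2.1609

Derivation:
Step 0: x=[2.0000 7.0000 14.0000] v=[0.0000 0.0000 0.0000]
Step 1: x=[2.1600 7.3200 13.5200] v=[0.8000 1.6000 -2.4000]
Step 2: x=[2.5056 7.8064 12.6880] v=[1.7280 2.4320 -4.1600]
Step 3: x=[3.0593 8.2257 11.7149] v=[2.7686 2.0966 -4.8653]
Step 4: x=[3.7996 8.3767 10.8236] v=[3.7017 0.7548 -4.4567]
Step 5: x=[4.6323 8.1868 10.1808] v=[4.1634 -0.9494 -3.2142]
Step 6: x=[5.3937 7.7472 9.8589] v=[3.8070 -2.1978 -1.6094]
Step 7: x=[5.8917 7.2690 9.8391] v=[2.4898 -2.3912 -0.0988]
Max displacement = 2.1609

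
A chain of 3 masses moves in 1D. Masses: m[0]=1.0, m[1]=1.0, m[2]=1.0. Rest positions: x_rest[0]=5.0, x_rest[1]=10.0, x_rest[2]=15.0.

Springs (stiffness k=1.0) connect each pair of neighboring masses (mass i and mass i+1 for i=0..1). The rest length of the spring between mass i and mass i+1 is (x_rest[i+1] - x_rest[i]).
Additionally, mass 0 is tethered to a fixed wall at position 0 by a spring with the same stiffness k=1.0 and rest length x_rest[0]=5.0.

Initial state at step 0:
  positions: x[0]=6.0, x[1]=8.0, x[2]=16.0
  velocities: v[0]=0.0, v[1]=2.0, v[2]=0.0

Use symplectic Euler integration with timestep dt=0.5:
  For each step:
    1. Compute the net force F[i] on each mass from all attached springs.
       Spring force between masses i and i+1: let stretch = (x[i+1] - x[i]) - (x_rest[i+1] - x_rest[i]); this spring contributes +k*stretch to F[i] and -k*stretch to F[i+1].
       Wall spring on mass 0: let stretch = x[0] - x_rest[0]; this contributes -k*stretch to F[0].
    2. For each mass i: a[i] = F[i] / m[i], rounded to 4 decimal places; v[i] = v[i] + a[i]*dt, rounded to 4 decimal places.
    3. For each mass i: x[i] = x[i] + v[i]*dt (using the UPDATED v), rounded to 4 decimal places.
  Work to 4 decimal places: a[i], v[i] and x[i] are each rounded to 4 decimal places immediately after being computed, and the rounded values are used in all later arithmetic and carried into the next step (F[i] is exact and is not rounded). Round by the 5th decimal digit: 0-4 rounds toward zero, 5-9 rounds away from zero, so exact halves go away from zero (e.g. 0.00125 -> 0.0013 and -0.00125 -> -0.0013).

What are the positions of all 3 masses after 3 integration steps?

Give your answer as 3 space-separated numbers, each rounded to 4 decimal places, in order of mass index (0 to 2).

Answer: 4.3907 13.3907 14.6875

Derivation:
Step 0: x=[6.0000 8.0000 16.0000] v=[0.0000 2.0000 0.0000]
Step 1: x=[5.0000 10.5000 15.2500] v=[-2.0000 5.0000 -1.5000]
Step 2: x=[4.1250 12.8125 14.5625] v=[-1.7500 4.6250 -1.3750]
Step 3: x=[4.3907 13.3907 14.6875] v=[0.5313 1.1563 0.2500]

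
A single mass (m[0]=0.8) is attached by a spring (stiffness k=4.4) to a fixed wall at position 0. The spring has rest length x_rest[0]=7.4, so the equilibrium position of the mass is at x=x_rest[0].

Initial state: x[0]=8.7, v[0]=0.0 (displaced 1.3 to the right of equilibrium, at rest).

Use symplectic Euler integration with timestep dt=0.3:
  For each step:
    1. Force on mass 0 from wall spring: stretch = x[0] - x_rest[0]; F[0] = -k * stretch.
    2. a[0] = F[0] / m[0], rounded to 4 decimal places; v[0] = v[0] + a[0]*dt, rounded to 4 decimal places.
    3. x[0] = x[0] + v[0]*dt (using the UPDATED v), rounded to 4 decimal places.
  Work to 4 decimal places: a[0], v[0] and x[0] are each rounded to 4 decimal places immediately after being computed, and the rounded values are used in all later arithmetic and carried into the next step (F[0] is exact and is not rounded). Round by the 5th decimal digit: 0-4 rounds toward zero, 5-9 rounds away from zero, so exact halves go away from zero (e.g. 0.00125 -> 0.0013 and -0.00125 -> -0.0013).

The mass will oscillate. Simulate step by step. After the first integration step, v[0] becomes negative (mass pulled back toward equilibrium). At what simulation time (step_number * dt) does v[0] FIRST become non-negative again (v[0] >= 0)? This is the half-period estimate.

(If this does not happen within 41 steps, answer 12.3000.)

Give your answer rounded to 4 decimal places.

Step 0: x=[8.7000] v=[0.0000]
Step 1: x=[8.0565] v=[-2.1450]
Step 2: x=[7.0880] v=[-3.2282]
Step 3: x=[6.2740] v=[-2.7134]
Step 4: x=[6.0174] v=[-0.8555]
Step 5: x=[6.4451] v=[1.4258]
First v>=0 after going negative at step 5, time=1.5000

Answer: 1.5000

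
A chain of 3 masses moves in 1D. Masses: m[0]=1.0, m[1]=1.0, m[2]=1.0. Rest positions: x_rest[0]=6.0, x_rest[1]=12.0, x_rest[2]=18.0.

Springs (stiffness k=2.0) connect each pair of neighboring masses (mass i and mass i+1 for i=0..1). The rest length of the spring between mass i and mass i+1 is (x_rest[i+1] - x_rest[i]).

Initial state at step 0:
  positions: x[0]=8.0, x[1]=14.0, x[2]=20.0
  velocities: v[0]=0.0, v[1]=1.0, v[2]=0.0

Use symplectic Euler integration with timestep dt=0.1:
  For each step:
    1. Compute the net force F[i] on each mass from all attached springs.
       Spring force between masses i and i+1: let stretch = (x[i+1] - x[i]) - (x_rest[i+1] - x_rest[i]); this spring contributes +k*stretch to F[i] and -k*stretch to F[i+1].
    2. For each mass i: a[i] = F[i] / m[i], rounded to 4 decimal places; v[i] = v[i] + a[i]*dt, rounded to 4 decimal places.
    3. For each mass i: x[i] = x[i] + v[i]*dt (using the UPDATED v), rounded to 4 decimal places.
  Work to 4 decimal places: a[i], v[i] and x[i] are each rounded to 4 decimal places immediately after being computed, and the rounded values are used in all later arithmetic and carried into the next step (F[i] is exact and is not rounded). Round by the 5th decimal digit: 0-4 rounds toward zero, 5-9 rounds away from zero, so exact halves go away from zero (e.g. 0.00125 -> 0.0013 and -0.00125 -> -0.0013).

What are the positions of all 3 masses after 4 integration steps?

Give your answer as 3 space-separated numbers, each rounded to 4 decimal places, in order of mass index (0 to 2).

Step 0: x=[8.0000 14.0000 20.0000] v=[0.0000 1.0000 0.0000]
Step 1: x=[8.0000 14.1000 20.0000] v=[0.0000 1.0000 0.0000]
Step 2: x=[8.0020 14.1960 20.0020] v=[0.0200 0.9600 0.0200]
Step 3: x=[8.0079 14.2842 20.0079] v=[0.0588 0.8824 0.0588]
Step 4: x=[8.0193 14.3614 20.0193] v=[0.1141 0.7719 0.1141]

Answer: 8.0193 14.3614 20.0193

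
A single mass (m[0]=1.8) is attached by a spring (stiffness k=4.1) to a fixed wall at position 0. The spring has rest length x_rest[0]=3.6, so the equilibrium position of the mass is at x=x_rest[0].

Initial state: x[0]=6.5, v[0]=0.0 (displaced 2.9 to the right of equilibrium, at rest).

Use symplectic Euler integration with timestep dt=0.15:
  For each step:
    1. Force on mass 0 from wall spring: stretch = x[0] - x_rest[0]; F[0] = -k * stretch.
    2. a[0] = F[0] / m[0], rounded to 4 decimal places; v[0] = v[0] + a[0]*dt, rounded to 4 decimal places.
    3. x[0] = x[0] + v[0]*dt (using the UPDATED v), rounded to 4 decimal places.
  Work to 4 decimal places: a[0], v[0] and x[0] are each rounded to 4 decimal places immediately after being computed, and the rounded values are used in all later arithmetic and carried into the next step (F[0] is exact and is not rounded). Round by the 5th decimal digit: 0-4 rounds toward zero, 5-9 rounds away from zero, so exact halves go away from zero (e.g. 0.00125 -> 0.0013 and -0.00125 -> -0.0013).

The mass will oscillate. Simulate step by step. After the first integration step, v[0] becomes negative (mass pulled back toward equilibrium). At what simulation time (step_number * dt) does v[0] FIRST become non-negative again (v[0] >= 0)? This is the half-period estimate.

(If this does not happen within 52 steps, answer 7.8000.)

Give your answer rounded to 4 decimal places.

Answer: 2.1000

Derivation:
Step 0: x=[6.5000] v=[0.0000]
Step 1: x=[6.3514] v=[-0.9908]
Step 2: x=[6.0618] v=[-1.9309]
Step 3: x=[5.6460] v=[-2.7720]
Step 4: x=[5.1254] v=[-3.4710]
Step 5: x=[4.5266] v=[-3.9922]
Step 6: x=[3.8803] v=[-4.3088]
Step 7: x=[3.2196] v=[-4.4046]
Step 8: x=[2.5784] v=[-4.2746]
Step 9: x=[1.9896] v=[-3.9256]
Step 10: x=[1.4833] v=[-3.3754]
Step 11: x=[1.0855] v=[-2.6522]
Step 12: x=[0.8165] v=[-1.7931]
Step 13: x=[0.6902] v=[-0.8421]
Step 14: x=[0.7130] v=[0.1521]
First v>=0 after going negative at step 14, time=2.1000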